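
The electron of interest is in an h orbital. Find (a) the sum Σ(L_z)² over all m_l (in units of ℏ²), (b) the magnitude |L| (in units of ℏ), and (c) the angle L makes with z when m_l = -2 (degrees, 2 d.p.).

For an h orbital, l = 5.
Σ m_l² = 110, so Σ(L_z)² = 110 ℏ².
|L| = ℏ√(5·6) = √30 ℏ ≈ 5.477ℏ.
For m_l = -2: cos θ = -2/√30, θ ≈ 111.42°.

Σ(L_z)² = 110 ℏ²; |L| = √30 ℏ ≈ 5.477ℏ; θ(m_l=-2) ≈ 111.42°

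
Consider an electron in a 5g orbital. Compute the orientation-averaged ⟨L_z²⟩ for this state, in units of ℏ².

⟨L_z²⟩ = 6.667 ℏ²

For 5g, l = 4.
m_l runs from −4 to 4, i.e. {-4, -3, -2, -1, 0, 1, 2, 3, 4}.
⟨L_z²⟩ = ℏ²·(Σ m_l²)/(2l+1) = ℏ²·60/9 = 6.667ℏ².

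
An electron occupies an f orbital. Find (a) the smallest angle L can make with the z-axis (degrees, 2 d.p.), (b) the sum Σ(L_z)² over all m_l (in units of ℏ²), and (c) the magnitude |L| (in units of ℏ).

θ_min ≈ 30.00°; Σ(L_z)² = 28 ℏ²; |L| = 2√3 ℏ ≈ 3.464ℏ

The letter f corresponds to l = 3.
cos θ_min = 3/√12, so θ_min ≈ 30.00°.
Σ m_l² = 28, so Σ(L_z)² = 28 ℏ².
|L| = ℏ√(3·4) = 2√3 ℏ ≈ 3.464ℏ.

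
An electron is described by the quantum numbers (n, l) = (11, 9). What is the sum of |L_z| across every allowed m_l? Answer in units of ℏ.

Σ|L_z| = 90 ℏ

m_l runs from −9 to 9, i.e. {-9, -8, -7, -6, -5, -4, -3, -2, -1, 0, 1, 2, 3, 4, 5, 6, 7, 8, 9}.
Σ|m_l| = 2·9(9+1)/2 = 90.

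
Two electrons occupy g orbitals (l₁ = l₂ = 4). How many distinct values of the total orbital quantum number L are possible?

L runs from |4 − 4| = 0 to 4 + 4 = 8.
Allowed values: L = 0, 1, 2, 3, 4, 5, 6, 7, 8.
That is 9 values.

9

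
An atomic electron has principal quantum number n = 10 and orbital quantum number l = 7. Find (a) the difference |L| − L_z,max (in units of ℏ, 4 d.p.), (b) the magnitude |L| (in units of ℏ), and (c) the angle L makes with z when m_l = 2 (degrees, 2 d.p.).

|L|−L_z,max ≈ 0.4833ℏ; |L| = 2√14 ℏ ≈ 7.483ℏ; θ(m_l=2) ≈ 74.50°

|L| − L_z,max = (2√14 − 7)ℏ ≈ 0.4833ℏ.
|L| = ℏ√(7·8) = 2√14 ℏ ≈ 7.483ℏ.
For m_l = 2: cos θ = 2/√56, θ ≈ 74.50°.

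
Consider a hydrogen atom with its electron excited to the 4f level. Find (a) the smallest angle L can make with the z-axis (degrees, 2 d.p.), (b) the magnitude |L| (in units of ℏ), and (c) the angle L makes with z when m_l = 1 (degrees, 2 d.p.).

The 4f level has l = 3.
cos θ_min = 3/√12, so θ_min ≈ 30.00°.
|L| = ℏ√(3·4) = 2√3 ℏ ≈ 3.464ℏ.
For m_l = 1: cos θ = 1/√12, θ ≈ 73.22°.

θ_min ≈ 30.00°; |L| = 2√3 ℏ ≈ 3.464ℏ; θ(m_l=1) ≈ 73.22°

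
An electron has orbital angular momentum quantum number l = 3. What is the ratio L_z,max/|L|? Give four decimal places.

L_z,max/|L| = 0.8660

|L| = 2√3 ℏ ≈ 3.4641ℏ, while L_z,max = lℏ = 3ℏ.
L_z,max/|L| = 3/√12 = 0.8660.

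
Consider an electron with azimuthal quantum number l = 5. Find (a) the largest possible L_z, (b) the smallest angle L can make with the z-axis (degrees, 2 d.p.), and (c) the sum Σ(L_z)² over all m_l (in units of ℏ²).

L_z,max = lℏ = 5ℏ.
cos θ_min = 5/√30, so θ_min ≈ 24.09°.
Σ m_l² = 110, so Σ(L_z)² = 110 ℏ².

L_z,max = 5ℏ; θ_min ≈ 24.09°; Σ(L_z)² = 110 ℏ²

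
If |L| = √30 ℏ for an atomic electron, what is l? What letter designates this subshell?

Since |L|² = l(l+1)ℏ², l(l+1) = 30.
Solving: l = 5.

l = 5 (h orbital)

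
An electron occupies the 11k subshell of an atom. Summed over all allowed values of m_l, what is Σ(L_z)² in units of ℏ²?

For 11k, l = 7.
The allowed m_l values are -7, -6, -5, -4, -3, -2, -1, 0, 1, 2, 3, 4, 5, 6, 7.
Σ m_l² = 2·(1 + 4 + 9 + 16 + 25 + 36 + 49) = 280.

Σ(L_z)² = 280 ℏ²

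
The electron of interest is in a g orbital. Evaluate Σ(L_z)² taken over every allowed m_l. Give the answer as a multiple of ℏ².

Σ(L_z)² = 60 ℏ²

The letter g corresponds to l = 4.
The allowed m_l values are -4, -3, -2, -1, 0, 1, 2, 3, 4.
Summing m² from −4 to 4: Σ m_l² = 60.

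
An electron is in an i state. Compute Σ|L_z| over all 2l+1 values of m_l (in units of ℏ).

Σ|L_z| = 42 ℏ

The letter i corresponds to l = 6.
The allowed m_l values are -6, -5, -4, -3, -2, -1, 0, 1, 2, 3, 4, 5, 6.
Σ|m_l| = 2·6(6+1)/2 = 42.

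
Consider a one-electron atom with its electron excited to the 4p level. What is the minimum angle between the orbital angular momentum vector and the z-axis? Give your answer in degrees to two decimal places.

θ_min ≈ 45.00°

The 4p level has l = 1.
|L|² = l(l+1)ℏ² = 2ℏ², so |L| = √2 ℏ.
The smallest angle corresponds to the largest L_z, i.e. m_l = l = 1, giving L_z = 1ℏ.
cos θ_min = 1/√2, so θ_min ≈ 45.00°.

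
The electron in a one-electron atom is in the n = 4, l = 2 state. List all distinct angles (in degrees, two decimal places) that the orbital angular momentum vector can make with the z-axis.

|L| = ℏ√(l(l+1)) = √6 ℏ.
cos θ = m_l/√6 for each m_l ∈ {-2, -1, 0, 1, 2}.

θ ∈ {35.26°, 65.91°, 90.00°, 114.09°, 144.74°}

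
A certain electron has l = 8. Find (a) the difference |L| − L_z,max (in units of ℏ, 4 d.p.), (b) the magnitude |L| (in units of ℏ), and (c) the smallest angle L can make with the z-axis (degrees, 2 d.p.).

|L|−L_z,max ≈ 0.4853ℏ; |L| = 6√2 ℏ ≈ 8.485ℏ; θ_min ≈ 19.47°

|L| − L_z,max = (6√2 − 8)ℏ ≈ 0.4853ℏ.
|L| = ℏ√(8·9) = 6√2 ℏ ≈ 8.485ℏ.
cos θ_min = 8/√72, so θ_min ≈ 19.47°.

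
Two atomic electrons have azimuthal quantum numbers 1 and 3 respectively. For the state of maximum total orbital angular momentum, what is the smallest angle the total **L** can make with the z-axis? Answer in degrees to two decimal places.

θ_min ≈ 26.57°

L runs from |1 − 3| = 2 to 1 + 3 = 4.
Allowed values: L = 2, 3, 4.
The maximum is L = 4, with |L_tot| = ℏ√(4·5) = 2√5 ℏ.
The minimum angle with z is arccos(4/√20) ≈ 26.57°.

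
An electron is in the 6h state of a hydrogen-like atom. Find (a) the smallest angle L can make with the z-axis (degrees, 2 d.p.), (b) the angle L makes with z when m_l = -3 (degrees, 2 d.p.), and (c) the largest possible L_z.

θ_min ≈ 24.09°; θ(m_l=-3) ≈ 123.21°; L_z,max = 5ℏ

For 6h, l = 5.
cos θ_min = 5/√30, so θ_min ≈ 24.09°.
For m_l = -3: cos θ = -3/√30, θ ≈ 123.21°.
L_z,max = lℏ = 5ℏ.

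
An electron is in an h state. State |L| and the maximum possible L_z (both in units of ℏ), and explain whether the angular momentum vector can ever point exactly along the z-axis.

For an h orbital, l = 5.
|L| = √30 ℏ ≈ 5.4772ℏ, while L_z,max = lℏ = 5ℏ.
Since |L| > L_z,max, the vector can never point exactly along z; the closest it comes is θ_min = arccos(5/√30) ≈ 24.1°.

No: L_z,max = 5ℏ < |L| = √30 ℏ ≈ 5.477ℏ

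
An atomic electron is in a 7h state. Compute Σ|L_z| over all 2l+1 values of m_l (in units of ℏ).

The 7h subshell has l = 5.
The allowed m_l values are -5, -4, -3, -2, -1, 0, 1, 2, 3, 4, 5.
Σ|m_l| = 2(1+2+…+5) = 30.

Σ|L_z| = 30 ℏ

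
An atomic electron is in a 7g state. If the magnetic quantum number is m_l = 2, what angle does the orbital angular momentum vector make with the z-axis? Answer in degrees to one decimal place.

θ ≈ 63.4°

The 7g subshell has l = 4.
|L|² = l(l+1)ℏ² = 20ℏ², so |L| = 2√5 ℏ.
L_z = m_l ℏ = 2ℏ.
cos θ = L_z/|L| = 2/√20, so θ ≈ 63.4°.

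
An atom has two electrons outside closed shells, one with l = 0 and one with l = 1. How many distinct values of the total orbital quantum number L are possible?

1

Angular momentum addition gives L = |l₁ − l₂|, …, l₁ + l₂.
So L can be 1.
That is 1 value.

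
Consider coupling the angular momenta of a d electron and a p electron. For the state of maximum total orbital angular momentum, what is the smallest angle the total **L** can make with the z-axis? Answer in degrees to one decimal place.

By the triangle rule, |l₁ − l₂| ≤ L ≤ l₁ + l₂.
Allowed values: L = 1, 2, 3.
The maximum is L = 3, with |L_tot| = ℏ√(3·4) = 2√3 ℏ.
The minimum angle with z is arccos(3/√12) ≈ 30.0°.

θ_min ≈ 30.0°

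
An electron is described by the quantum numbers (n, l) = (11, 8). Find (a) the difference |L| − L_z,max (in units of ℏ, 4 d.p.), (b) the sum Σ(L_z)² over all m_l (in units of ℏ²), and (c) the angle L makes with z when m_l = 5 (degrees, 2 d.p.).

|L|−L_z,max ≈ 0.4853ℏ; Σ(L_z)² = 408 ℏ²; θ(m_l=5) ≈ 53.90°

|L| − L_z,max = (6√2 − 8)ℏ ≈ 0.4853ℏ.
Σ m_l² = 408, so Σ(L_z)² = 408 ℏ².
For m_l = 5: cos θ = 5/√72, θ ≈ 53.90°.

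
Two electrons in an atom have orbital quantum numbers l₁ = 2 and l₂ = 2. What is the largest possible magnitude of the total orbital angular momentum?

Angular momentum addition gives L = |l₁ − l₂|, …, l₁ + l₂.
So L can be 0, 1, 2, 3, 4.
The largest magnitude corresponds to L = 4: |L_tot| = ℏ√(4·5) = 2√5 ℏ.

|L_tot|_max = 2√5 ℏ ≈ 4.472ℏ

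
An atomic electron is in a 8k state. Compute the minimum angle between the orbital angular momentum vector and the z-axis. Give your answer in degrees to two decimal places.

θ_min ≈ 20.70°

8k means n = 8, l = 7.
|L| = ℏ√(l(l+1)) = 2√14 ℏ.
The smallest angle corresponds to the largest L_z, i.e. m_l = l = 7, giving L_z = 7ℏ.
cos θ_min = 7/√56, so θ_min ≈ 20.70°.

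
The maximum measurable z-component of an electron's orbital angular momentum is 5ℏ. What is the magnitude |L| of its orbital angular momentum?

|L| = √30 ℏ ≈ 5.477ℏ

The maximum L_z equals lℏ, giving l = 5.
|L| = ℏ√(l(l+1)) = √30 ℏ.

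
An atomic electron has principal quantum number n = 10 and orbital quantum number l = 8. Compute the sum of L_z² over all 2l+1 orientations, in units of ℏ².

m_l ∈ {-8, -7, -6, -5, -4, -3, -2, -1, 0, 1, 2, 3, 4, 5, 6, 7, 8}.
Σ m_l² = l(l+1)(2l+1)/3 = 8·9·17/3 = 408.

Σ(L_z)² = 408 ℏ²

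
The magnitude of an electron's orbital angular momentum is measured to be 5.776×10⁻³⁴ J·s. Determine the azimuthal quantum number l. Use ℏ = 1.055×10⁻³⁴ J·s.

|L|/ℏ = (5.776×10⁻³⁴)/(1.055×10⁻³⁴) ≈ 5.475.
(|L|/ℏ)² = l(l+1) ≈ 29.97 ⇒ l = 5.

l = 5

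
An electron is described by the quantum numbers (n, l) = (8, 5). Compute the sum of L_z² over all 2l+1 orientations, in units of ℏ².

Σ(L_z)² = 110 ℏ²

m_l runs from −5 to 5, i.e. {-5, -4, -3, -2, -1, 0, 1, 2, 3, 4, 5}.
Summing m² from −5 to 5: Σ m_l² = 110.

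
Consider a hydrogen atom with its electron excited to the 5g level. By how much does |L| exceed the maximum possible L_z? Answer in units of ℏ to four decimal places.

The 5g level has l = 4.
|L| = 2√5 ℏ ≈ 4.4721ℏ, while L_z,max = lℏ = 4ℏ.
The difference is (2√5 − 4)ℏ ≈ 0.4721ℏ.

|L| − L_z,max ≈ 0.4721ℏ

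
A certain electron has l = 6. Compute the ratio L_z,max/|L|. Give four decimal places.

L_z,max/|L| = 0.9258

|L| = √42 ℏ ≈ 6.4807ℏ, while L_z,max = lℏ = 6ℏ.
L_z,max/|L| = 6/√42 = 0.9258.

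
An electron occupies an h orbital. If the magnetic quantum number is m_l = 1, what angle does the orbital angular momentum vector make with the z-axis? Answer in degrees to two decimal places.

For an h orbital, l = 5.
|L|² = l(l+1)ℏ² = 30ℏ², so |L| = √30 ℏ.
L_z = m_l ℏ = 1ℏ.
cos θ = L_z/|L| = 1/√30, so θ ≈ 79.48°.

θ ≈ 79.48°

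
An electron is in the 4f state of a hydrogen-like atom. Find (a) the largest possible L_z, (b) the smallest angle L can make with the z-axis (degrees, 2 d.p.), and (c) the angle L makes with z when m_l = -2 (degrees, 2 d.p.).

The 4f subshell has l = 3.
L_z,max = lℏ = 3ℏ.
cos θ_min = 3/√12, so θ_min ≈ 30.00°.
For m_l = -2: cos θ = -2/√12, θ ≈ 125.26°.

L_z,max = 3ℏ; θ_min ≈ 30.00°; θ(m_l=-2) ≈ 125.26°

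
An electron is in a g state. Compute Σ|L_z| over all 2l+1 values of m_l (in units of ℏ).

Σ|L_z| = 20 ℏ

For a g orbital, l = 4.
m_l runs from −4 to 4, i.e. {-4, -3, -2, -1, 0, 1, 2, 3, 4}.
Σ|m_l| = 2·4(4+1)/2 = 20.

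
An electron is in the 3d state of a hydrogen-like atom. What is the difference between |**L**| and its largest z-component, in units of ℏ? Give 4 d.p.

The 3d subshell has l = 2.
|L| = √6 ℏ ≈ 2.4495ℏ, while L_z,max = lℏ = 2ℏ.
The difference is (√6 − 2)ℏ ≈ 0.4495ℏ.

|L| − L_z,max ≈ 0.4495ℏ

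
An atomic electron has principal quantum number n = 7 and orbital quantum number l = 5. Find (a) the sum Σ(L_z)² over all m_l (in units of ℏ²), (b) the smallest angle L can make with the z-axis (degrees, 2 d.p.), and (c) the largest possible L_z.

Σ m_l² = 110, so Σ(L_z)² = 110 ℏ².
cos θ_min = 5/√30, so θ_min ≈ 24.09°.
L_z,max = lℏ = 5ℏ.

Σ(L_z)² = 110 ℏ²; θ_min ≈ 24.09°; L_z,max = 5ℏ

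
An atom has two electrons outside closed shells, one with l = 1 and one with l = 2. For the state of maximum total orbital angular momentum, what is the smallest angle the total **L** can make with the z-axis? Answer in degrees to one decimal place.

θ_min ≈ 30.0°

By the triangle rule, |l₁ − l₂| ≤ L ≤ l₁ + l₂.
Allowed values: L = 1, 2, 3.
The maximum is L = 3, with |L_tot| = ℏ√(3·4) = 2√3 ℏ.
The minimum angle with z is arccos(3/√12) ≈ 30.0°.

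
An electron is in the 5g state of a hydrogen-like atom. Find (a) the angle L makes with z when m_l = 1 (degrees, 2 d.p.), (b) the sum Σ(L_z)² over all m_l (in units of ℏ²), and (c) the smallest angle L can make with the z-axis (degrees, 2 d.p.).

For 5g, l = 4.
For m_l = 1: cos θ = 1/√20, θ ≈ 77.08°.
Σ m_l² = 60, so Σ(L_z)² = 60 ℏ².
cos θ_min = 4/√20, so θ_min ≈ 26.57°.

θ(m_l=1) ≈ 77.08°; Σ(L_z)² = 60 ℏ²; θ_min ≈ 26.57°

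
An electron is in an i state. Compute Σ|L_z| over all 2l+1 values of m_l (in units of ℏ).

An i state has l = 6.
The allowed m_l values are -6, -5, -4, -3, -2, -1, 0, 1, 2, 3, 4, 5, 6.
Σ|m_l| = l(l+1) = 42.

Σ|L_z| = 42 ℏ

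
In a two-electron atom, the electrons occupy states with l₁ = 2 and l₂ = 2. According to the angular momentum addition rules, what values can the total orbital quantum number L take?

Angular momentum addition gives L = |l₁ − l₂|, …, l₁ + l₂.
Allowed values: L = 0, 1, 2, 3, 4.

L = 0, 1, 2, 3, 4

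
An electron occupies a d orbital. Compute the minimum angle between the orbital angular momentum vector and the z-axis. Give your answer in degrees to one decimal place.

A d state has l = 2.
|L|² = l(l+1)ℏ² = 6ℏ², so |L| = √6 ℏ.
The smallest angle corresponds to the largest L_z, i.e. m_l = l = 2, giving L_z = 2ℏ.
cos θ_min = 2/√6, so θ_min ≈ 35.3°.

θ_min ≈ 35.3°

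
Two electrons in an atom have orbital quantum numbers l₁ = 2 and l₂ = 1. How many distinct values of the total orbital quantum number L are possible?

By the triangle rule, |l₁ − l₂| ≤ L ≤ l₁ + l₂.
L ∈ {1, 2, 3}.
That is 3 values.

3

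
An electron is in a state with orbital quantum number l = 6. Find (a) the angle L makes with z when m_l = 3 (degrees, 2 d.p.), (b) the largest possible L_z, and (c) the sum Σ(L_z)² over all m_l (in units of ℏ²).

θ(m_l=3) ≈ 62.42°; L_z,max = 6ℏ; Σ(L_z)² = 182 ℏ²

For m_l = 3: cos θ = 3/√42, θ ≈ 62.42°.
L_z,max = lℏ = 6ℏ.
Σ m_l² = 182, so Σ(L_z)² = 182 ℏ².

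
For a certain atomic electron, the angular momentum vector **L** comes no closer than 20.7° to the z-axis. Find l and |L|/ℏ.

At minimum angle, m_l = l, so cos θ = l/√(l(l+1)); cos²θ = l/(l+1) = 0.8751.
Solving: l = 7.
Then |L| = ℏ√(7·8) = 2√14 ℏ.

l = 7, |L| = 2√14 ℏ ≈ 7.483ℏ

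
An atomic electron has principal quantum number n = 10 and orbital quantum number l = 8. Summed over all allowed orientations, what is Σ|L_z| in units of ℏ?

m_l ∈ {-8, -7, -6, -5, -4, -3, -2, -1, 0, 1, 2, 3, 4, 5, 6, 7, 8}.
Σ|m_l| = 2·8(8+1)/2 = 72.

Σ|L_z| = 72 ℏ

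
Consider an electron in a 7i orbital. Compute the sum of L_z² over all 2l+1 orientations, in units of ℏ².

Σ(L_z)² = 182 ℏ²

For 7i, l = 6.
m_l runs from −6 to 6, i.e. {-6, -5, -4, -3, -2, -1, 0, 1, 2, 3, 4, 5, 6}.
Summing m² from −6 to 6: Σ m_l² = 182.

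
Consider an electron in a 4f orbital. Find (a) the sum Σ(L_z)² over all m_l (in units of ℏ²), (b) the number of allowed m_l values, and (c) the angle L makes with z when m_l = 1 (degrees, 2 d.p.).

Σ(L_z)² = 28 ℏ²; 7 values; θ(m_l=1) ≈ 73.22°

The 4f subshell has l = 3.
Σ m_l² = 28, so Σ(L_z)² = 28 ℏ².
There are 2l+1 = 7 values of m_l.
For m_l = 1: cos θ = 1/√12, θ ≈ 73.22°.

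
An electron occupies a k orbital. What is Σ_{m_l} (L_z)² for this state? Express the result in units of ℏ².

For a k orbital, l = 7.
The allowed m_l values are -7, -6, -5, -4, -3, -2, -1, 0, 1, 2, 3, 4, 5, 6, 7.
Σ m_l² = l(l+1)(2l+1)/3 = 7·8·15/3 = 280.

Σ(L_z)² = 280 ℏ²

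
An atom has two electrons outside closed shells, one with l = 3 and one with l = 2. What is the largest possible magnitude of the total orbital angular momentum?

The total orbital quantum number L ranges from |l₁ − l₂| to l₁ + l₂ in integer steps.
L ∈ {1, 2, 3, 4, 5}.
The largest magnitude corresponds to L = 5: |L_tot| = ℏ√(5·6) = √30 ℏ.

|L_tot|_max = √30 ℏ ≈ 5.477ℏ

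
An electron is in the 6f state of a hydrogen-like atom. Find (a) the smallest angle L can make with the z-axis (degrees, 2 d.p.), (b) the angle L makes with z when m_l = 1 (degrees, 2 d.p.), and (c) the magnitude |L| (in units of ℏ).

The 6f subshell has l = 3.
cos θ_min = 3/√12, so θ_min ≈ 30.00°.
For m_l = 1: cos θ = 1/√12, θ ≈ 73.22°.
|L| = ℏ√(3·4) = 2√3 ℏ ≈ 3.464ℏ.

θ_min ≈ 30.00°; θ(m_l=1) ≈ 73.22°; |L| = 2√3 ℏ ≈ 3.464ℏ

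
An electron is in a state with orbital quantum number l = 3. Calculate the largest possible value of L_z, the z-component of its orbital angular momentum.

L_z,max = 3ℏ

L_z = m_l ℏ with m_l ∈ {−3, …, 3}; the maximum is m_l = 3.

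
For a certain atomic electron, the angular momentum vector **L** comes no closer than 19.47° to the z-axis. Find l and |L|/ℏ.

cos θ_min = l/√(l(l+1)) = √(l/(l+1)), so l/(l+1) = cos²(19.47°) = 0.8889.
l = cos²θ/sin²θ ≈ 8.
Then |L| = ℏ√(8·9) = 6√2 ℏ.

l = 8, |L| = 6√2 ℏ ≈ 8.485ℏ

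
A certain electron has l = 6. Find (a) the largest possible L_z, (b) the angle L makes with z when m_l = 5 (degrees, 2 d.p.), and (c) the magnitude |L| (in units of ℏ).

L_z,max = lℏ = 6ℏ.
For m_l = 5: cos θ = 5/√42, θ ≈ 39.51°.
|L| = ℏ√(6·7) = √42 ℏ ≈ 6.481ℏ.

L_z,max = 6ℏ; θ(m_l=5) ≈ 39.51°; |L| = √42 ℏ ≈ 6.481ℏ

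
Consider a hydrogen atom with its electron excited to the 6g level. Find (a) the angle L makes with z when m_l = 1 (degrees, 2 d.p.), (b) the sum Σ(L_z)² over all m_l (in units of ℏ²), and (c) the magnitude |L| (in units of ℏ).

θ(m_l=1) ≈ 77.08°; Σ(L_z)² = 60 ℏ²; |L| = 2√5 ℏ ≈ 4.472ℏ

The 6g level has l = 4.
For m_l = 1: cos θ = 1/√20, θ ≈ 77.08°.
Σ m_l² = 60, so Σ(L_z)² = 60 ℏ².
|L| = ℏ√(4·5) = 2√5 ℏ ≈ 4.472ℏ.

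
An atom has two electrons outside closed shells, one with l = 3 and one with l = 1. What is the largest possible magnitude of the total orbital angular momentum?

By the triangle rule, |l₁ − l₂| ≤ L ≤ l₁ + l₂.
So L can be 2, 3, 4.
The largest magnitude corresponds to L = 4: |L_tot| = ℏ√(4·5) = 2√5 ℏ.

|L_tot|_max = 2√5 ℏ ≈ 4.472ℏ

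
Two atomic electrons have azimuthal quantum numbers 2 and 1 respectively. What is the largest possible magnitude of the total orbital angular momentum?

|L_tot|_max = 2√3 ℏ ≈ 3.464ℏ

The total orbital quantum number L ranges from |l₁ − l₂| to l₁ + l₂ in integer steps.
So L can be 1, 2, 3.
The largest magnitude corresponds to L = 3: |L_tot| = ℏ√(3·4) = 2√3 ℏ.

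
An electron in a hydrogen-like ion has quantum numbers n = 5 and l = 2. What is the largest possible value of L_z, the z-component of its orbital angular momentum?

L_z,max = 2ℏ

L_z = m_l ℏ with m_l ∈ {−2, …, 2}; the maximum is m_l = 2.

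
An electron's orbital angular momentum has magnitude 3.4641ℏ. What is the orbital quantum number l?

Since |L|² = l(l+1)ℏ², l(l+1) = 12.
l² + l − 12 = 0 ⇒ l = 3.

l = 3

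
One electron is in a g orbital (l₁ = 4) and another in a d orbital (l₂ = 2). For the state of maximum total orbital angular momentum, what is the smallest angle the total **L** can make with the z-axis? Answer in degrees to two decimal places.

By the triangle rule, |l₁ − l₂| ≤ L ≤ l₁ + l₂.
So L can be 2, 3, 4, 5, 6.
The maximum is L = 6, with |L_tot| = ℏ√(6·7) = √42 ℏ.
The minimum angle with z is arccos(6/√42) ≈ 22.21°.

θ_min ≈ 22.21°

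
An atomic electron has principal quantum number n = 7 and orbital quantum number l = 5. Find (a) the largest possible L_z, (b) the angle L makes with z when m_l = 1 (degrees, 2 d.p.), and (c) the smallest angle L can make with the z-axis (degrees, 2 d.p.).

L_z,max = 5ℏ; θ(m_l=1) ≈ 79.48°; θ_min ≈ 24.09°

L_z,max = lℏ = 5ℏ.
For m_l = 1: cos θ = 1/√30, θ ≈ 79.48°.
cos θ_min = 5/√30, so θ_min ≈ 24.09°.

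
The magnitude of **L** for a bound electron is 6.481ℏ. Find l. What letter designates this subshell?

(|L|/ℏ)² = l(l+1) = 42.
l² + l − 42 = 0 ⇒ l = 6.

l = 6 (i orbital)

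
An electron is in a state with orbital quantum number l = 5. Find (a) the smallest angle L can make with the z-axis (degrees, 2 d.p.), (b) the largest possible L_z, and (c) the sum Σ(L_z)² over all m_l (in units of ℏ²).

θ_min ≈ 24.09°; L_z,max = 5ℏ; Σ(L_z)² = 110 ℏ²

cos θ_min = 5/√30, so θ_min ≈ 24.09°.
L_z,max = lℏ = 5ℏ.
Σ m_l² = 110, so Σ(L_z)² = 110 ℏ².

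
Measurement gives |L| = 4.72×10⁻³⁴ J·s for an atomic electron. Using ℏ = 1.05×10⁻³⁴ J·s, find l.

l = 4

|L|/ℏ = (4.72×10⁻³⁴)/(1.05×10⁻³⁴) ≈ 4.495.
Set l(l+1) = 20.21; the integer solution is l = 4.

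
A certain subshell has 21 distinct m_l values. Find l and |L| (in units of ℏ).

l = 10, |L| = √110 ℏ ≈ 10.488ℏ

2l + 1 = 21 ⇒ l = 10.
Then |L| = √(l(l+1)) ℏ = √110 ℏ.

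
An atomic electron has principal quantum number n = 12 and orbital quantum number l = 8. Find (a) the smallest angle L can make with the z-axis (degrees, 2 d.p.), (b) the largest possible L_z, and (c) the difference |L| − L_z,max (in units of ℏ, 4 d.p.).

θ_min ≈ 19.47°; L_z,max = 8ℏ; |L|−L_z,max ≈ 0.4853ℏ

cos θ_min = 8/√72, so θ_min ≈ 19.47°.
L_z,max = lℏ = 8ℏ.
|L| − L_z,max = (6√2 − 8)ℏ ≈ 0.4853ℏ.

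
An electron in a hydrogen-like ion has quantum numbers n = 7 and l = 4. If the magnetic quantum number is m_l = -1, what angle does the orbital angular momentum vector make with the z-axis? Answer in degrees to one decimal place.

|L| = ℏ√(l(l+1)) = 2√5 ℏ.
L_z = m_l ℏ = −1ℏ.
cos θ = L_z/|L| = -1/√20, so θ ≈ 102.9°.

θ ≈ 102.9°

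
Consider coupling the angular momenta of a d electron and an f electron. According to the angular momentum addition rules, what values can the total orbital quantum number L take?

The total orbital quantum number L ranges from |l₁ − l₂| to l₁ + l₂ in integer steps.
So L can be 1, 2, 3, 4, 5.

L = 1, 2, 3, 4, 5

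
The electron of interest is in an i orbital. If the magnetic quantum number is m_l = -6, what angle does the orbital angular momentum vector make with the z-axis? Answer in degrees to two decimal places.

The letter i corresponds to l = 6.
|L| = ℏ√(l(l+1)) = √42 ℏ.
L_z = m_l ℏ = −6ℏ.
cos θ = L_z/|L| = -6/√42, so θ ≈ 157.79°.

θ ≈ 157.79°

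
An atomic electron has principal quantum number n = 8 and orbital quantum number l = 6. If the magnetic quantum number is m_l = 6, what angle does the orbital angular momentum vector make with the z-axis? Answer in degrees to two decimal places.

|L|² = l(l+1)ℏ² = 42ℏ², so |L| = √42 ℏ.
L_z = m_l ℏ = 6ℏ.
cos θ = L_z/|L| = 6/√42, so θ ≈ 22.21°.

θ ≈ 22.21°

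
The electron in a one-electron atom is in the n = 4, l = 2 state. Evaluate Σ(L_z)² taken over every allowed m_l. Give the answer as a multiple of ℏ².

The allowed m_l values are -2, -1, 0, 1, 2.
Σ m_l² = 2·(1 + 4) = 10.

Σ(L_z)² = 10 ℏ²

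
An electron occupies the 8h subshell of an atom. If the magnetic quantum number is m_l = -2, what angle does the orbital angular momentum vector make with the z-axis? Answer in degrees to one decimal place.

θ ≈ 111.4°

The 8h subshell has l = 5.
|L| = ℏ√(l(l+1)) = √30 ℏ.
L_z = m_l ℏ = −2ℏ.
cos θ = L_z/|L| = -2/√30, so θ ≈ 111.4°.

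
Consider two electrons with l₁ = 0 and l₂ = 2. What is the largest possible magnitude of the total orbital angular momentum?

|L_tot|_max = √6 ℏ ≈ 2.449ℏ

By the triangle rule, |l₁ − l₂| ≤ L ≤ l₁ + l₂.
L ∈ {2}.
The largest magnitude corresponds to L = 2: |L_tot| = ℏ√(2·3) = √6 ℏ.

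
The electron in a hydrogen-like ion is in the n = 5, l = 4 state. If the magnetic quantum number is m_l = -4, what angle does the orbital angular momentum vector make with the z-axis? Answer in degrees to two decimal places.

θ ≈ 153.43°

|L|² = l(l+1)ℏ² = 20ℏ², so |L| = 2√5 ℏ.
L_z = m_l ℏ = −4ℏ.
cos θ = L_z/|L| = -4/√20, so θ ≈ 153.43°.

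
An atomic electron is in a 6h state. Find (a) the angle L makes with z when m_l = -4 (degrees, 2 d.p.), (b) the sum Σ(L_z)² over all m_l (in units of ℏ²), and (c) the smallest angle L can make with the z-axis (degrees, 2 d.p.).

For 6h, l = 5.
For m_l = -4: cos θ = -4/√30, θ ≈ 136.91°.
Σ m_l² = 110, so Σ(L_z)² = 110 ℏ².
cos θ_min = 5/√30, so θ_min ≈ 24.09°.

θ(m_l=-4) ≈ 136.91°; Σ(L_z)² = 110 ℏ²; θ_min ≈ 24.09°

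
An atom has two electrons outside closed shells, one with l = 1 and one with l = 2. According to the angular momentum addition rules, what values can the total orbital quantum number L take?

L = 1, 2, 3

L runs from |1 − 2| = 1 to 1 + 2 = 3.
So L can be 1, 2, 3.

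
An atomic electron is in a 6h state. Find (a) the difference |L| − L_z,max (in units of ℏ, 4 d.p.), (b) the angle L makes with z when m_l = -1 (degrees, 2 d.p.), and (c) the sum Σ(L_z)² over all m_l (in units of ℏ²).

For 6h, l = 5.
|L| − L_z,max = (√30 − 5)ℏ ≈ 0.4772ℏ.
For m_l = -1: cos θ = -1/√30, θ ≈ 100.52°.
Σ m_l² = 110, so Σ(L_z)² = 110 ℏ².

|L|−L_z,max ≈ 0.4772ℏ; θ(m_l=-1) ≈ 100.52°; Σ(L_z)² = 110 ℏ²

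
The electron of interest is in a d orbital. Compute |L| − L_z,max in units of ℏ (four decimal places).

|L| − L_z,max ≈ 0.4495ℏ

The letter d corresponds to l = 2.
|L| = √6 ℏ ≈ 2.4495ℏ, while L_z,max = lℏ = 2ℏ.
The difference is (√6 − 2)ℏ ≈ 0.4495ℏ.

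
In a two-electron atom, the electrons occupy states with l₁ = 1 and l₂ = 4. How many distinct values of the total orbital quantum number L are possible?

3

By the triangle rule, |l₁ − l₂| ≤ L ≤ l₁ + l₂.
Allowed values: L = 3, 4, 5.
That is 3 values.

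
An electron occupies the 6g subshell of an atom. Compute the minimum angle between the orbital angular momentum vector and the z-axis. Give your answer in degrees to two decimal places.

For 6g, l = 4.
|L| = ℏ√(l(l+1)) = 2√5 ℏ.
The smallest angle corresponds to the largest L_z, i.e. m_l = l = 4, giving L_z = 4ℏ.
cos θ_min = 4/√20, so θ_min ≈ 26.57°.

θ_min ≈ 26.57°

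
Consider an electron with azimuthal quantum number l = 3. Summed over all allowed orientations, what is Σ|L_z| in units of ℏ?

The allowed m_l values are -3, -2, -1, 0, 1, 2, 3.
Σ|m_l| = 2·3(3+1)/2 = 12.

Σ|L_z| = 12 ℏ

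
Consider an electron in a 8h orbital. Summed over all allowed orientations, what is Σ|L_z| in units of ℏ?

The 8h subshell has l = 5.
m_l ∈ {-5, -4, -3, -2, -1, 0, 1, 2, 3, 4, 5}.
Σ|m_l| = 2·5(5+1)/2 = 30.

Σ|L_z| = 30 ℏ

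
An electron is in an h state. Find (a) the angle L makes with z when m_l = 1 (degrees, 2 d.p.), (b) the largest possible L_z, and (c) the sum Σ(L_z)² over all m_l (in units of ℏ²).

θ(m_l=1) ≈ 79.48°; L_z,max = 5ℏ; Σ(L_z)² = 110 ℏ²

The letter h corresponds to l = 5.
For m_l = 1: cos θ = 1/√30, θ ≈ 79.48°.
L_z,max = lℏ = 5ℏ.
Σ m_l² = 110, so Σ(L_z)² = 110 ℏ².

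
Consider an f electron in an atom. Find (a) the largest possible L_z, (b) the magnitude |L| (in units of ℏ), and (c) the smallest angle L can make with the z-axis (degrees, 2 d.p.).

The letter f corresponds to l = 3.
L_z,max = lℏ = 3ℏ.
|L| = ℏ√(3·4) = 2√3 ℏ ≈ 3.464ℏ.
cos θ_min = 3/√12, so θ_min ≈ 30.00°.

L_z,max = 3ℏ; |L| = 2√3 ℏ ≈ 3.464ℏ; θ_min ≈ 30.00°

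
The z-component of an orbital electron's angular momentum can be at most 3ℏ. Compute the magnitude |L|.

|L| = 2√3 ℏ ≈ 3.464ℏ

L_z,max = lℏ, so l = 3.
|L| = √(l(l+1)) ℏ = 2√3 ℏ.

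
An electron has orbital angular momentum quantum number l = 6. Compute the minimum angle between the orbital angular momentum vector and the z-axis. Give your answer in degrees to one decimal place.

|L|² = l(l+1)ℏ² = 42ℏ², so |L| = √42 ℏ.
The smallest angle corresponds to the largest L_z, i.e. m_l = l = 6, giving L_z = 6ℏ.
cos θ_min = 6/√42, so θ_min ≈ 22.2°.

θ_min ≈ 22.2°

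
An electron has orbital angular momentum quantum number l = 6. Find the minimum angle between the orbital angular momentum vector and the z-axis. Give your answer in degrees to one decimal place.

|L| = √(l(l+1)) ℏ = √42 ℏ.
The smallest angle corresponds to the largest L_z, i.e. m_l = l = 6, giving L_z = 6ℏ.
cos θ_min = 6/√42, so θ_min ≈ 22.2°.

θ_min ≈ 22.2°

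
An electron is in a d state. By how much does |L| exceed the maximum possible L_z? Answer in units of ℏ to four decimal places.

For a d orbital, l = 2.
|L| = √6 ℏ ≈ 2.4495ℏ, while L_z,max = lℏ = 2ℏ.
The difference is (√6 − 2)ℏ ≈ 0.4495ℏ.

|L| − L_z,max ≈ 0.4495ℏ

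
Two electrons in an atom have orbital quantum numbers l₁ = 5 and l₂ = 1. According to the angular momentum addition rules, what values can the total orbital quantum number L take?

By the triangle rule, |l₁ − l₂| ≤ L ≤ l₁ + l₂.
So L can be 4, 5, 6.

L = 4, 5, 6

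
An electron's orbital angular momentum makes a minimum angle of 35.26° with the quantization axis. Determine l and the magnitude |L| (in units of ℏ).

At minimum angle, m_l = l, so cos θ = l/√(l(l+1)); cos²θ = l/(l+1) = 0.6667.
Thus l = 0.6667/(1 − 0.6667) ≈ 2.
Then |L| = ℏ√(2·3) = √6 ℏ.

l = 2, |L| = √6 ℏ ≈ 2.449ℏ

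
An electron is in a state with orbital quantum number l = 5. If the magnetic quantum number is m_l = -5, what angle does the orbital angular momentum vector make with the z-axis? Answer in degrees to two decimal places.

|L|² = l(l+1)ℏ² = 30ℏ², so |L| = √30 ℏ.
L_z = m_l ℏ = −5ℏ.
cos θ = L_z/|L| = -5/√30, so θ ≈ 155.91°.

θ ≈ 155.91°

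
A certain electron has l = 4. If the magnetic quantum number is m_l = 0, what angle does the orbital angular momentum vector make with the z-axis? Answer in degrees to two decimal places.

|L|² = l(l+1)ℏ² = 20ℏ², so |L| = 2√5 ℏ.
L_z = m_l ℏ = 0ℏ.
cos θ = L_z/|L| = 0/√20, so θ ≈ 90.00°.

θ ≈ 90.00°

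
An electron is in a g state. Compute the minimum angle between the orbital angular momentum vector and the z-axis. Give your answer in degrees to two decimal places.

θ_min ≈ 26.57°

For a g orbital, l = 4.
|L|² = l(l+1)ℏ² = 20ℏ², so |L| = 2√5 ℏ.
The smallest angle corresponds to the largest L_z, i.e. m_l = l = 4, giving L_z = 4ℏ.
cos θ_min = 4/√20, so θ_min ≈ 26.57°.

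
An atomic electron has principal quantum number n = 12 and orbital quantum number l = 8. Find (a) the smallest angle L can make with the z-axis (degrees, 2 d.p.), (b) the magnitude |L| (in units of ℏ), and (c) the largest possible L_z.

cos θ_min = 8/√72, so θ_min ≈ 19.47°.
|L| = ℏ√(8·9) = 6√2 ℏ ≈ 8.485ℏ.
L_z,max = lℏ = 8ℏ.

θ_min ≈ 19.47°; |L| = 6√2 ℏ ≈ 8.485ℏ; L_z,max = 8ℏ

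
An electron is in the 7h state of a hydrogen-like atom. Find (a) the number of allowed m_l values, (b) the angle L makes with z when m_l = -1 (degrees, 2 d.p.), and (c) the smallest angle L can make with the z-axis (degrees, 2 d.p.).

7h means n = 7, l = 5.
There are 2l+1 = 11 values of m_l.
For m_l = -1: cos θ = -1/√30, θ ≈ 100.52°.
cos θ_min = 5/√30, so θ_min ≈ 24.09°.

11 values; θ(m_l=-1) ≈ 100.52°; θ_min ≈ 24.09°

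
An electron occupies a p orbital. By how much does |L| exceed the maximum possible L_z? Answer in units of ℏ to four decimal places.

P corresponds to l = 1.
|L| = √2 ℏ ≈ 1.4142ℏ, while L_z,max = lℏ = 1ℏ.
The difference is (√2 − 1)ℏ ≈ 0.4142ℏ.

|L| − L_z,max ≈ 0.4142ℏ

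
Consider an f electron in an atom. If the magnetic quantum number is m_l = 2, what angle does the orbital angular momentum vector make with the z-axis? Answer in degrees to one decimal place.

θ ≈ 54.7°

F corresponds to l = 3.
|L| = √(l(l+1)) ℏ = 2√3 ℏ.
L_z = m_l ℏ = 2ℏ.
cos θ = L_z/|L| = 2/√12, so θ ≈ 54.7°.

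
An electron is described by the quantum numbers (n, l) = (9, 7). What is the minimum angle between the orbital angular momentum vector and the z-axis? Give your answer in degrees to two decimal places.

|L| = √(l(l+1)) ℏ = 2√14 ℏ.
The smallest angle corresponds to the largest L_z, i.e. m_l = l = 7, giving L_z = 7ℏ.
cos θ_min = 7/√56, so θ_min ≈ 20.70°.

θ_min ≈ 20.70°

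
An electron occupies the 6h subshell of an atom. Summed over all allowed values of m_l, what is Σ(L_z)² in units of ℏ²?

Σ(L_z)² = 110 ℏ²

The 6h subshell has l = 5.
m_l ∈ {-5, -4, -3, -2, -1, 0, 1, 2, 3, 4, 5}.
Σ m_l² = l(l+1)(2l+1)/3 = 5·6·11/3 = 110.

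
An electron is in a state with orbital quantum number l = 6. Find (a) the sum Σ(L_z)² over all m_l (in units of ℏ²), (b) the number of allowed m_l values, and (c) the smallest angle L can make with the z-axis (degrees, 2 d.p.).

Σ m_l² = 182, so Σ(L_z)² = 182 ℏ².
There are 2l+1 = 13 values of m_l.
cos θ_min = 6/√42, so θ_min ≈ 22.21°.

Σ(L_z)² = 182 ℏ²; 13 values; θ_min ≈ 22.21°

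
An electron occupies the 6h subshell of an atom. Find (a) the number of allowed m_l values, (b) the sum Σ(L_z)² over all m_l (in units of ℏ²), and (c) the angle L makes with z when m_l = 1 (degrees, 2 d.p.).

11 values; Σ(L_z)² = 110 ℏ²; θ(m_l=1) ≈ 79.48°

The 6h subshell has l = 5.
There are 2l+1 = 11 values of m_l.
Σ m_l² = 110, so Σ(L_z)² = 110 ℏ².
For m_l = 1: cos θ = 1/√30, θ ≈ 79.48°.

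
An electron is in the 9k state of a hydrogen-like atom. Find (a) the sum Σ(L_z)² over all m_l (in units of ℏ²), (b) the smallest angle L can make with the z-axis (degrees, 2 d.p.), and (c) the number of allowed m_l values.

Σ(L_z)² = 280 ℏ²; θ_min ≈ 20.70°; 15 values

For 9k, l = 7.
Σ m_l² = 280, so Σ(L_z)² = 280 ℏ².
cos θ_min = 7/√56, so θ_min ≈ 20.70°.
There are 2l+1 = 15 values of m_l.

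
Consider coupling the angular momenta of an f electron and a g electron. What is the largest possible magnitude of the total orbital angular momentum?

L runs from |3 − 4| = 1 to 3 + 4 = 7.
So L can be 1, 2, 3, 4, 5, 6, 7.
The largest magnitude corresponds to L = 7: |L_tot| = ℏ√(7·8) = 2√14 ℏ.

|L_tot|_max = 2√14 ℏ ≈ 7.483ℏ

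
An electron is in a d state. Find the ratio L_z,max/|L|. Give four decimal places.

L_z,max/|L| = 0.8165

For a d orbital, l = 2.
|L| = √6 ℏ ≈ 2.4495ℏ, while L_z,max = lℏ = 2ℏ.
L_z,max/|L| = 2/√6 = 0.8165.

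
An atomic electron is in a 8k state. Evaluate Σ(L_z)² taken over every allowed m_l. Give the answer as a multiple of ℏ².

Σ(L_z)² = 280 ℏ²

8k means n = 8, l = 7.
m_l runs from −7 to 7, i.e. {-7, -6, -5, -4, -3, -2, -1, 0, 1, 2, 3, 4, 5, 6, 7}.
Σ m_l² = 2·(1 + 4 + 9 + 16 + 25 + 36 + 49) = 280.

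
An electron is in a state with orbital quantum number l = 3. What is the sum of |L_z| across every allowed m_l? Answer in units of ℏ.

The allowed m_l values are -3, -2, -1, 0, 1, 2, 3.
Σ|m_l| = l(l+1) = 12.

Σ|L_z| = 12 ℏ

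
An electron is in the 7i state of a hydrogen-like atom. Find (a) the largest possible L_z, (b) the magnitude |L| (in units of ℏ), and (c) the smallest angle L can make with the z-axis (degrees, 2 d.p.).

The 7i subshell has l = 6.
L_z,max = lℏ = 6ℏ.
|L| = ℏ√(6·7) = √42 ℏ ≈ 6.481ℏ.
cos θ_min = 6/√42, so θ_min ≈ 22.21°.

L_z,max = 6ℏ; |L| = √42 ℏ ≈ 6.481ℏ; θ_min ≈ 22.21°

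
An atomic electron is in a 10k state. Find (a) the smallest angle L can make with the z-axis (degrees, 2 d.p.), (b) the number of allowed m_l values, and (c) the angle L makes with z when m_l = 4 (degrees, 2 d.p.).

10k means n = 10, l = 7.
cos θ_min = 7/√56, so θ_min ≈ 20.70°.
There are 2l+1 = 15 values of m_l.
For m_l = 4: cos θ = 4/√56, θ ≈ 57.69°.

θ_min ≈ 20.70°; 15 values; θ(m_l=4) ≈ 57.69°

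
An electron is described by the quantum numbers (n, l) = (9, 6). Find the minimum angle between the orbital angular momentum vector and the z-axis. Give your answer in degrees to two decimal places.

θ_min ≈ 22.21°

|L| = √(l(l+1)) ℏ = √42 ℏ.
The smallest angle corresponds to the largest L_z, i.e. m_l = l = 6, giving L_z = 6ℏ.
cos θ_min = 6/√42, so θ_min ≈ 22.21°.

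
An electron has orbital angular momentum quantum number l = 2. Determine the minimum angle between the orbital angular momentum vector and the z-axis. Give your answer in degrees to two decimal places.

θ_min ≈ 35.26°

|L|² = l(l+1)ℏ² = 6ℏ², so |L| = √6 ℏ.
The smallest angle corresponds to the largest L_z, i.e. m_l = l = 2, giving L_z = 2ℏ.
cos θ_min = 2/√6, so θ_min ≈ 35.26°.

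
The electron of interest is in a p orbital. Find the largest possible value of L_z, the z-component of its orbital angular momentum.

The letter p corresponds to l = 1.
L_z = m_l ℏ with m_l ∈ {−1, …, 1}; the maximum is m_l = 1.

L_z,max = 1ℏ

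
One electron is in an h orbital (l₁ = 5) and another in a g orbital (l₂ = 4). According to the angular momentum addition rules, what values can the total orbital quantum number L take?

The total orbital quantum number L ranges from |l₁ − l₂| to l₁ + l₂ in integer steps.
L ∈ {1, 2, 3, 4, 5, 6, 7, 8, 9}.

L = 1, 2, 3, 4, 5, 6, 7, 8, 9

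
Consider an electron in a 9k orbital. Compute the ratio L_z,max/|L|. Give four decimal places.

L_z,max/|L| = 0.9354

9k means n = 9, l = 7.
|L| = 2√14 ℏ ≈ 7.4833ℏ, while L_z,max = lℏ = 7ℏ.
L_z,max/|L| = 7/√56 = 0.9354.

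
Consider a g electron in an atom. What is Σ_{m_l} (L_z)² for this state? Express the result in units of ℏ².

G corresponds to l = 4.
m_l ∈ {-4, -3, -2, -1, 0, 1, 2, 3, 4}.
Σ m_l² = l(l+1)(2l+1)/3 = 4·5·9/3 = 60.

Σ(L_z)² = 60 ℏ²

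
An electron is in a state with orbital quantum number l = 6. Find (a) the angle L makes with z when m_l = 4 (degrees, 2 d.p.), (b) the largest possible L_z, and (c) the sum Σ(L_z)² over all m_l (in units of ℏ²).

For m_l = 4: cos θ = 4/√42, θ ≈ 51.89°.
L_z,max = lℏ = 6ℏ.
Σ m_l² = 182, so Σ(L_z)² = 182 ℏ².

θ(m_l=4) ≈ 51.89°; L_z,max = 6ℏ; Σ(L_z)² = 182 ℏ²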